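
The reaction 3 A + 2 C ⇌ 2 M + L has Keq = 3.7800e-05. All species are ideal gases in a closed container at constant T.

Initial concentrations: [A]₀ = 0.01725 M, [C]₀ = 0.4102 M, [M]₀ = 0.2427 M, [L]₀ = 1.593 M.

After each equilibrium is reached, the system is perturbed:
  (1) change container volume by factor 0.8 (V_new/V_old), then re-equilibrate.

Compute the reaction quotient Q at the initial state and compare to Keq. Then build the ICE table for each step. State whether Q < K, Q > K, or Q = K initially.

Q₀ = 1.0864e+05 vs Keq = 3.7800e-05 ⇒ Q>K, reverse
Step 1:
                    A           C           M           L
  Initial     0.01725      0.4102      0.2427       1.593
  Change       0.3629      0.2419     -0.2419      -0.121
  Equil        0.3801      0.6521  7.7452e-04       1.472
  solve Keq expr → x = -0.121; check Q = 3.7800e-05
Then change container volume by factor 0.8 (V_new/V_old).
Step 2:
                    A           C           M           L
  Initial      0.4752      0.8152  9.6814e-04        1.84
  Change  -3.6040e-04 -2.4026e-04  2.4026e-04  1.2013e-04
  Equil        0.4748      0.8149    0.001208        1.84
  solve Keq expr → x = 1.2013e-04; check Q = 3.7800e-05

Q₀ = 1.0864e+05; Q > K (proceeds reverse)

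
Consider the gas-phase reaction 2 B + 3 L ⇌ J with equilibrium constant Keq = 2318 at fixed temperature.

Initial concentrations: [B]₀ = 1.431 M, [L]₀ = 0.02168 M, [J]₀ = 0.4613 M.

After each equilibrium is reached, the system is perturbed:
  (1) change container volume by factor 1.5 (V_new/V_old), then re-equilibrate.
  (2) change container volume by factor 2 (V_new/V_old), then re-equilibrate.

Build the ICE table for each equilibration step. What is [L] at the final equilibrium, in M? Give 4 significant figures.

Q₀ = 2.2107e+04 vs Keq = 2318 ⇒ Q>K, reverse
Step 1:
                  B         L         J
  init        1.431   0.02168    0.4613
  Δ          0.0158    0.0237   -0.0079
  eq          1.447   0.04538    0.4534
  solve Keq expr → x = -0.0079; check Q = 2318
Then change container volume by factor 1.5 (V_new/V_old).
Step 2:
                  B         L         J
  init       0.9645   0.03025    0.3023
  Δ         0.01387    0.0208 -0.006935
  eq         0.9784   0.05106    0.2953
  solve Keq expr → x = -0.006935; check Q = 2318
Then change container volume by factor 2 (V_new/V_old).
Step 3:
                  B         L         J
  init       0.4892   0.02553    0.1477
  Δ         0.02342   0.03513  -0.01171
  eq         0.5126   0.06066     0.136
  solve Keq expr → x = -0.01171; check Q = 2318

[L]_eq = 0.06066 M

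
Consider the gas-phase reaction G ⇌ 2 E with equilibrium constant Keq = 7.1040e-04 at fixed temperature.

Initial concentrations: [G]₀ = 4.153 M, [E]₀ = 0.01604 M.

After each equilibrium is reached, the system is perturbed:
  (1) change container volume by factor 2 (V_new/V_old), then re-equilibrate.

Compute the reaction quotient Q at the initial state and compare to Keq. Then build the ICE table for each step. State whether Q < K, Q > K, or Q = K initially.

Q₀ = 6.1951e-05; Q < K (proceeds forward)

Q₀ = 6.1951e-05 vs Keq = 7.1040e-04 ⇒ Q<K, forward
Step 1:
                   G          E
  I            4.153    0.01604
  C         -0.01908    0.03815
  E            4.134    0.05419
  solve Keq expr → x = 0.01908; check Q = 7.1040e-04
Then change container volume by factor 2 (V_new/V_old).
Step 2:
                   G          E
  I            2.067     0.0271
  C        -0.005586    0.01117
  E            2.061    0.03827
  solve Keq expr → x = 0.005586; check Q = 7.1040e-04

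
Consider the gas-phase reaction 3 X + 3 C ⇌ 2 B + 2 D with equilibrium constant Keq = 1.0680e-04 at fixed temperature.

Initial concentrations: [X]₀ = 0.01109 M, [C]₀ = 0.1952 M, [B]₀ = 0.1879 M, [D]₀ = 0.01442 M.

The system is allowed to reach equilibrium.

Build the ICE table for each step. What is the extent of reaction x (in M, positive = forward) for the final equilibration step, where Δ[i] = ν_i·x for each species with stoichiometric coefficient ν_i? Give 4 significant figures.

x = -0.007192 M

Q₀ = 723.7 vs Keq = 1.0680e-04 ⇒ Q>K, reverse
Step 1:
                  X         C         B         D
  init      0.01109    0.1952    0.1879   0.01442
  Δ         0.02158   0.02158  -0.01438  -0.01438
  eq        0.03267    0.2168    0.1735 3.5492e-05
  solve Keq expr → x = -0.007192; check Q = 1.0680e-04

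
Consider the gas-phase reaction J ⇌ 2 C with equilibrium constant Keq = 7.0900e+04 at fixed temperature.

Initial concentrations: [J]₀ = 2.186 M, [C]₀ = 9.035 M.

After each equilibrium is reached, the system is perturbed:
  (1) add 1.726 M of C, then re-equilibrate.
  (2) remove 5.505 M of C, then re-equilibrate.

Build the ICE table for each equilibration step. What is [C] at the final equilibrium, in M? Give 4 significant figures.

[C]_eq = 9.625 M

Q₀ = 37.34 vs Keq = 7.0900e+04 ⇒ Q<K, forward
Step 1:
                   J          C
  Initial      2.186      9.035
  Change      -2.183      4.367
  Equil     0.002533       13.4
  solve Keq expr → x = 2.183; check Q = 7.0900e+04
Then add 1.726 M of C.
Step 2:
                   J          C
  Initial   0.002533      15.13
  Change  6.9394e-04  -0.001388
  Equil     0.003227      15.13
  solve Keq expr → x = -6.9394e-04; check Q = 7.0900e+04
Then remove 5.505 M of C.
Step 3:
                   J          C
  Initial   0.003227      9.622
  Change   -0.001921   0.003841
  Equil     0.001307      9.625
  solve Keq expr → x = 0.001921; check Q = 7.0900e+04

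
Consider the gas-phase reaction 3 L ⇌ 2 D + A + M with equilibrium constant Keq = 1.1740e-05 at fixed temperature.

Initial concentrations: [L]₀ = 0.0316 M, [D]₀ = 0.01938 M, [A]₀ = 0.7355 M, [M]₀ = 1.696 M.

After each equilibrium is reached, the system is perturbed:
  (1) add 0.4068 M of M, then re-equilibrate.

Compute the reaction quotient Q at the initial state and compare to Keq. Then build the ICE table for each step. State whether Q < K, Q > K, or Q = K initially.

Q₀ = 14.85 vs Keq = 1.1740e-05 ⇒ Q>K, reverse
Step 1:
                  L         D         A         M
  I          0.0316   0.01938    0.7355     1.696
  C           0.029  -0.01933 -0.009667 -0.009667
  E          0.0606 4.6202e-05    0.7258     1.686
  solve Keq expr → x = -0.009667; check Q = 1.1740e-05
Then add 0.4068 M of M.
Step 2:
                  L         D         A         M
  I          0.0606 4.6202e-05    0.7258     2.093
  C       7.0869e-06 -4.7246e-06 -2.3623e-06 -2.3623e-06
  E         0.06061 4.1477e-05    0.7258     2.093
  solve Keq expr → x = -2.3623e-06; check Q = 1.1740e-05

Q₀ = 14.85; Q > K (proceeds reverse)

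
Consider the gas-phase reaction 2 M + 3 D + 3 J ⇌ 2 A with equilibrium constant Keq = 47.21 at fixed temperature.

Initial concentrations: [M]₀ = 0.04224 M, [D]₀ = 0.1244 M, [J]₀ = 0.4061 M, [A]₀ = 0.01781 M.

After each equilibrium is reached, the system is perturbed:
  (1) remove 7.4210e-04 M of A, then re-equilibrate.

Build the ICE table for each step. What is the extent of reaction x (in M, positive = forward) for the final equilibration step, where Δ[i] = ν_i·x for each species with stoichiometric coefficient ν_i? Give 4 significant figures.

x = 3.0457e-04 M

Q₀ = 1379 vs Keq = 47.21 ⇒ Q>K, reverse
Step 1:
                  M         D         J         A
  Initial   0.04224    0.1244    0.4061   0.01781
  Change    0.01223   0.01834   0.01834  -0.01223
  Equil     0.05447    0.1427    0.4244  0.005581
  solve Keq expr → x = -0.006114; check Q = 47.21
Then remove 7.4210e-04 M of A.
Step 2:
                  M         D         J         A
  Initial   0.05447    0.1427    0.4244  0.004839
  Change  -6.0914e-04 -9.1371e-04 -9.1371e-04 6.0914e-04
  Equil     0.05386    0.1418    0.4235  0.005448
  solve Keq expr → x = 3.0457e-04; check Q = 47.21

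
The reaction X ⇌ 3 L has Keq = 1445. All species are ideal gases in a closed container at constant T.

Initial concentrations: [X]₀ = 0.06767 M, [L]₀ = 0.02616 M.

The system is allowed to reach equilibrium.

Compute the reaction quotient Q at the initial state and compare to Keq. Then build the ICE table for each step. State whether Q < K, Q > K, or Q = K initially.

Q₀ = 2.6456e-04 vs Keq = 1445 ⇒ Q<K, forward
Step 1:
                  X         L
  Initial   0.06767   0.02616
  Change   -0.06766     0.203
  Equil   8.3265e-06    0.2291
  solve Keq expr → x = 0.06766; check Q = 1445

Q₀ = 2.6456e-04; Q < K (proceeds forward)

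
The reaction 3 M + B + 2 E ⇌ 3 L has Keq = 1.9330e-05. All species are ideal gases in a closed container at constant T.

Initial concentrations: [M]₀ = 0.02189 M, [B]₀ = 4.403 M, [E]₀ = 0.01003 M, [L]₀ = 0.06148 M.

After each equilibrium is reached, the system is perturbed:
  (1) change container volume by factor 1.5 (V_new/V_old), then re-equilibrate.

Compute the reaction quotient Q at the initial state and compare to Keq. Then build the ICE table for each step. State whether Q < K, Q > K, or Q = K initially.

Q₀ = 5.0017e+04; Q > K (proceeds reverse)

Q₀ = 5.0017e+04 vs Keq = 1.9330e-05 ⇒ Q>K, reverse
Step 1:
                    M           B           E           L
  init        0.02189       4.403     0.01003     0.06148
  Δ           0.06098     0.02033     0.04065    -0.06098
  eq          0.08287       4.423     0.05068  5.0000e-04
  solve Keq expr → x = -0.02033; check Q = 1.9330e-05
Then change container volume by factor 1.5 (V_new/V_old).
Step 2:
                    M           B           E           L
  init        0.05525       2.949     0.03379  3.3333e-04
  Δ        1.1034e-04  3.6781e-05  7.3562e-05 -1.1034e-04
  eq          0.05536       2.949     0.03386  2.2299e-04
  solve Keq expr → x = -3.6781e-05; check Q = 1.9330e-05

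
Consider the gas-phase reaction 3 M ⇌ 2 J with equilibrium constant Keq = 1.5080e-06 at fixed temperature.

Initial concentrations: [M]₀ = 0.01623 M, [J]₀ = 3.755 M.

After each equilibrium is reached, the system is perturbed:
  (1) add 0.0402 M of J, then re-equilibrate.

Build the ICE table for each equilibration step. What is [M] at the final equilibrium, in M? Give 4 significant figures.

[M]_eq = 5.684 M

Q₀ = 3.2981e+06 vs Keq = 1.5080e-06 ⇒ Q>K, reverse
Step 1:
                  M         J
  I         0.01623     3.755
  C           5.608    -3.739
  E           5.624   0.01638
  solve Keq expr → x = -1.869; check Q = 1.5080e-06
Then add 0.0402 M of J.
Step 2:
                  M         J
  I           5.624   0.05658
  C         0.05991  -0.03994
  E           5.684   0.01664
  solve Keq expr → x = -0.01997; check Q = 1.5080e-06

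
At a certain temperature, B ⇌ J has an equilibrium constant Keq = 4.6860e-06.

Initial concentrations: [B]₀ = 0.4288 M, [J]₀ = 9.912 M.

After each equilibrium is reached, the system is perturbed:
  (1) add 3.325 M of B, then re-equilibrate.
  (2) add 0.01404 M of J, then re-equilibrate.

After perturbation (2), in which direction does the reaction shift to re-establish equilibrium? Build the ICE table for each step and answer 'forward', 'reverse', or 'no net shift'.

Direction: reverse

Q₀ = 23.12 vs Keq = 4.6860e-06 ⇒ Q>K, reverse
Step 1:
                   B          J
  I           0.4288      9.912
  C            9.912     -9.912
  E            10.34 4.8457e-05
  solve Keq expr → x = -9.912; check Q = 4.6860e-06
Then add 3.325 M of B.
Step 2:
                   B          J
  I            13.67 4.8457e-05
  C       -1.5581e-05 1.5581e-05
  E            13.67 6.4038e-05
  solve Keq expr → x = 1.5581e-05; check Q = 4.6860e-06
Then add 0.01404 M of J.
Step 3:
                   B          J
  I            13.67     0.0141
  C          0.01404   -0.01404
  E            13.68 6.4103e-05
  solve Keq expr → x = -0.01404; check Q = 4.6860e-06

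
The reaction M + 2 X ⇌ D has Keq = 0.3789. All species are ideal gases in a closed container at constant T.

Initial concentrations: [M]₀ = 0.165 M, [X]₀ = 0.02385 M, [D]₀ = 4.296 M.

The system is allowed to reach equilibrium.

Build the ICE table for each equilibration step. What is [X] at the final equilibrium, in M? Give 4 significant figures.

Q₀ = 4.5772e+04 vs Keq = 0.3789 ⇒ Q>K, reverse
Step 1:
                   M          X          D
  init         0.165    0.02385      4.296
  Δ            1.207      2.414     -1.207
  eq           1.372      2.438      3.089
  solve Keq expr → x = -1.207; check Q = 0.3789

[X]_eq = 2.438 M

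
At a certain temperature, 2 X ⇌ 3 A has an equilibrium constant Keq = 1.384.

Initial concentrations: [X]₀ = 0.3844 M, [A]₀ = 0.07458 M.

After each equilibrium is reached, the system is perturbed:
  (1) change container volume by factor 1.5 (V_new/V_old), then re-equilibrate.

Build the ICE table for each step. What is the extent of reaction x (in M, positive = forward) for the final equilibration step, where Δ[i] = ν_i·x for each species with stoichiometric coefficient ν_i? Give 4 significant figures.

Q₀ = 0.002807 vs Keq = 1.384 ⇒ Q<K, forward
Step 1:
                   X          A
  init        0.3844    0.07458
  Δ          -0.1952     0.2927
  eq          0.1892     0.3673
  solve Keq expr → x = 0.09758; check Q = 1.384
Then change container volume by factor 1.5 (V_new/V_old).
Step 2:
                   X          A
  init        0.1262     0.2449
  Δ         -0.01179    0.01769
  eq          0.1144     0.2626
  solve Keq expr → x = 0.005896; check Q = 1.384

x = 0.005896 M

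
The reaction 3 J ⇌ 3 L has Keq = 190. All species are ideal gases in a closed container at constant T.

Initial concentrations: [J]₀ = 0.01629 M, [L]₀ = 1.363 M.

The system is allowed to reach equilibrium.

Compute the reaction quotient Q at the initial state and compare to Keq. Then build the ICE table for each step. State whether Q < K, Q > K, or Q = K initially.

Q₀ = 5.8577e+05; Q > K (proceeds reverse)

Q₀ = 5.8577e+05 vs Keq = 190 ⇒ Q>K, reverse
Step 1:
                  J         L
  init      0.01629     1.363
  Δ          0.1881   -0.1881
  eq         0.2044     1.175
  solve Keq expr → x = -0.06269; check Q = 190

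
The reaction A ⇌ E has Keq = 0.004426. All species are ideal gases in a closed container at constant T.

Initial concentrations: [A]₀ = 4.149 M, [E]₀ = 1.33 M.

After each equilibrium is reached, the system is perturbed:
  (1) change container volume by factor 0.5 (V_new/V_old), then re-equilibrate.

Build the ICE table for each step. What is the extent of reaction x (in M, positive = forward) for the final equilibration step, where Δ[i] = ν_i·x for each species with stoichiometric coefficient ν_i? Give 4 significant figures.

x = 0 M

Q₀ = 0.3206 vs Keq = 0.004426 ⇒ Q>K, reverse
Step 1:
                  A         E
  I           4.149      1.33
  C           1.306    -1.306
  E           5.455   0.02414
  solve Keq expr → x = -1.306; check Q = 0.004426
Then change container volume by factor 0.5 (V_new/V_old).
Step 2:
                  A         E
  I           10.91   0.04829
  C               0         0
  E           10.91   0.04829
  solve Keq expr → x = 0; check Q = 0.004426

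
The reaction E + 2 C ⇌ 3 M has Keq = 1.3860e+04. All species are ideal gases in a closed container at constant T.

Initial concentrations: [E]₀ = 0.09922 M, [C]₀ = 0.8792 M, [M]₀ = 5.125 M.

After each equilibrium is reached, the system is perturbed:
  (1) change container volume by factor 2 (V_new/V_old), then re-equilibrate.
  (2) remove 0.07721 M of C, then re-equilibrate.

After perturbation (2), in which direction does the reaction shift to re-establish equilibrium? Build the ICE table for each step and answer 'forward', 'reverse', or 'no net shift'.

Q₀ = 1755 vs Keq = 1.3860e+04 ⇒ Q<K, forward
Step 1:
                  E         C         M
  Initial   0.09922    0.8792     5.125
  Change   -0.07799    -0.156     0.234
  Equil     0.02123    0.7232     5.359
  solve Keq expr → x = 0.07799; check Q = 1.3860e+04
Then change container volume by factor 2 (V_new/V_old).
Step 2:
                  E         C         M
  Initial   0.01061    0.3616     2.679
  Change          0         0         0
  Equil     0.01061    0.3616     2.679
  solve Keq expr → x = 0; check Q = 1.3860e+04
Then remove 0.07721 M of C.
Step 3:
                  E         C         M
  Initial   0.01061    0.2844     2.679
  Change   0.005105   0.01021  -0.01531
  Equil     0.01572    0.2946     2.664
  solve Keq expr → x = -0.005105; check Q = 1.3860e+04

Direction: reverse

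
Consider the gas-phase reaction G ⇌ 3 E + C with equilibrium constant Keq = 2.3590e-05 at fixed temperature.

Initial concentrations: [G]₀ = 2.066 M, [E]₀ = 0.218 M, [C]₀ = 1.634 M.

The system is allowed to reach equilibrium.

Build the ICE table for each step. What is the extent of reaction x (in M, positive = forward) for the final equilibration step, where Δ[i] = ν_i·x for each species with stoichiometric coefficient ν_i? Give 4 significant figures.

Q₀ = 0.008194 vs Keq = 2.3590e-05 ⇒ Q>K, reverse
Step 1:
                  G         E         C
  init        2.066     0.218     1.634
  Δ         0.06209   -0.1863  -0.06209
  eq          2.128   0.03173     1.572
  solve Keq expr → x = -0.06209; check Q = 2.3590e-05

x = -0.06209 M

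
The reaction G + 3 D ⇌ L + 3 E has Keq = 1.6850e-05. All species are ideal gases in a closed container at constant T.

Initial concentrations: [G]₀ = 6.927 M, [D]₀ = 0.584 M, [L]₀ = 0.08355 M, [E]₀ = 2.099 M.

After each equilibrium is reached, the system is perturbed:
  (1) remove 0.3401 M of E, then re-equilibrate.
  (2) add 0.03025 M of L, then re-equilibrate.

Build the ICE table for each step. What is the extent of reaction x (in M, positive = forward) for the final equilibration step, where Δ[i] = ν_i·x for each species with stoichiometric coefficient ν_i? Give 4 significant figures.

x = -0.03024 M

Q₀ = 0.56 vs Keq = 1.6850e-05 ⇒ Q>K, reverse
Step 1:
                  G         D         L         E
  Initial     6.927     0.584   0.08355     2.099
  Change    0.08354    0.2506  -0.08354   -0.2506
  Equil       7.011    0.8346 1.0875e-05     1.848
  solve Keq expr → x = -0.08354; check Q = 1.6850e-05
Then remove 0.3401 M of E.
Step 2:
                  G         D         L         E
  Initial     7.011    0.8346 1.0875e-05     1.508
  Change  -9.1371e-06 -2.7411e-05 9.1371e-06 2.7411e-05
  Equil       7.011    0.8346 2.0012e-05     1.508
  solve Keq expr → x = 9.1371e-06; check Q = 1.6850e-05
Then add 0.03025 M of L.
Step 3:
                  G         D         L         E
  Initial     7.011    0.8346   0.03027     1.508
  Change    0.03024   0.09071  -0.03024  -0.09071
  Equil       7.041    0.9253 3.2992e-05     1.418
  solve Keq expr → x = -0.03024; check Q = 1.6850e-05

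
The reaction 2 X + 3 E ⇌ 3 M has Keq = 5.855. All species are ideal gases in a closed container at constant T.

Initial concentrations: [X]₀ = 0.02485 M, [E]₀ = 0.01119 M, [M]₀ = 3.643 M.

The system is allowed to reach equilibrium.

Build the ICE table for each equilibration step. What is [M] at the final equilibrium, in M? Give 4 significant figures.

Q₀ = 5.5877e+10 vs Keq = 5.855 ⇒ Q>K, reverse
Step 1:
                  X         E         M
  Initial   0.02485   0.01119     3.643
  Change     0.8937     1.341    -1.341
  Equil      0.9186     1.352     2.302
  solve Keq expr → x = -0.4469; check Q = 5.855

[M]_eq = 2.302 M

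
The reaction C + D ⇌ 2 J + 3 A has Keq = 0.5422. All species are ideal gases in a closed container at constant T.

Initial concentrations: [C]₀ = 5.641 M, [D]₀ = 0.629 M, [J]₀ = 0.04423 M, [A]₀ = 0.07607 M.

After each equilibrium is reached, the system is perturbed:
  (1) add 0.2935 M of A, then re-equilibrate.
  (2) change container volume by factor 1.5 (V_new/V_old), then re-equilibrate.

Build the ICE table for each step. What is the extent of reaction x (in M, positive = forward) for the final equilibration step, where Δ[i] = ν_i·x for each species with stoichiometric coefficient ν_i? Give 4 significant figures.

Q₀ = 2.4270e-07 vs Keq = 0.5422 ⇒ Q<K, forward
Step 1:
                    C           D           J           A
  init          5.641       0.629     0.04423     0.07607
  Δ           -0.3507     -0.3507      0.7014       1.052
  eq             5.29      0.2783      0.7456       1.128
  solve Keq expr → x = 0.3507; check Q = 0.5422
Then add 0.2935 M of A.
Step 2:
                    C           D           J           A
  init           5.29      0.2783      0.7456       1.422
  Δ            0.0437      0.0437     -0.0874     -0.1311
  eq            5.334       0.322      0.6582       1.291
  solve Keq expr → x = -0.0437; check Q = 0.5422
Then change container volume by factor 1.5 (V_new/V_old).
Step 3:
                    C           D           J           A
  init          3.556      0.2147      0.4388      0.8604
  Δ          -0.05196    -0.05196      0.1039      0.1559
  eq            3.504      0.1627      0.5427       1.016
  solve Keq expr → x = 0.05196; check Q = 0.5422

x = 0.05196 M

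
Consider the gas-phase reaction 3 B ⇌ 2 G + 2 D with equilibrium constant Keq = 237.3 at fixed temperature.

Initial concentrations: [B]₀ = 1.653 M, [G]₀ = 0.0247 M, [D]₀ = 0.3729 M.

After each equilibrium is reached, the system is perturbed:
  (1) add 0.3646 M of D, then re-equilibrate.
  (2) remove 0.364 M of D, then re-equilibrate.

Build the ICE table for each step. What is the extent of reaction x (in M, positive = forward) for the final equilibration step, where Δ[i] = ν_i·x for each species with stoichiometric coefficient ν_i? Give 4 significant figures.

x = 0.009746 M

Q₀ = 1.8783e-05 vs Keq = 237.3 ⇒ Q<K, forward
Step 1:
                   B          G          D
  I            1.653     0.0247     0.3729
  C           -1.457     0.9712     0.9712
  E           0.1962     0.9959      1.344
  solve Keq expr → x = 0.4856; check Q = 237.3
Then add 0.3646 M of D.
Step 2:
                   B          G          D
  I           0.1962     0.9959      1.709
  C          0.02929   -0.01953   -0.01953
  E           0.2255     0.9764      1.689
  solve Keq expr → x = -0.009763; check Q = 237.3
Then remove 0.364 M of D.
Step 3:
                   B          G          D
  I           0.2255     0.9764      1.325
  C         -0.02924    0.01949    0.01949
  E           0.1962     0.9959      1.345
  solve Keq expr → x = 0.009746; check Q = 237.3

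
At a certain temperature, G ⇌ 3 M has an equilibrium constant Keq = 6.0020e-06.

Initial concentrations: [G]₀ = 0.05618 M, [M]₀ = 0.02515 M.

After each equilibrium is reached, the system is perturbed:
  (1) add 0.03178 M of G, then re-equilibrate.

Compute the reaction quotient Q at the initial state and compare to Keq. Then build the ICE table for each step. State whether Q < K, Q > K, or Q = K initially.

Q₀ = 2.8316e-04 vs Keq = 6.0020e-06 ⇒ Q>K, reverse
Step 1:
                   G          M
  I          0.05618    0.02515
  C         0.005984   -0.01795
  E          0.06216   0.007199
  solve Keq expr → x = -0.005984; check Q = 6.0020e-06
Then add 0.03178 M of G.
Step 2:
                   G          M
  I          0.09394   0.007199
  C       -3.5068e-04   0.001052
  E          0.09359   0.008251
  solve Keq expr → x = 3.5068e-04; check Q = 6.0020e-06

Q₀ = 2.8316e-04; Q > K (proceeds reverse)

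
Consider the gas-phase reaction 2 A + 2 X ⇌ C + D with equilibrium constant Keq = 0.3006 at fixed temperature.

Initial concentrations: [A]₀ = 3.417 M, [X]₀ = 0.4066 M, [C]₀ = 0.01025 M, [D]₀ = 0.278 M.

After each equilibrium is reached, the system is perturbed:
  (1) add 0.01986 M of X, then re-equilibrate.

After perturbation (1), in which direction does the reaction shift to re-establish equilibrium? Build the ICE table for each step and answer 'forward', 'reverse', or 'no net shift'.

Q₀ = 0.001476 vs Keq = 0.3006 ⇒ Q<K, forward
Step 1:
                    A           X           C           D
  I             3.417      0.4066     0.01025       0.278
  C           -0.2661     -0.2661      0.1331      0.1331
  E             3.151      0.1405      0.1433      0.4111
  solve Keq expr → x = 0.1331; check Q = 0.3006
Then add 0.01986 M of X.
Step 2:
                    A           X           C           D
  I             3.151      0.1604      0.1433      0.4111
  C          -0.01444    -0.01444    0.007219    0.007219
  E             3.136      0.1459      0.1505      0.4183
  solve Keq expr → x = 0.007219; check Q = 0.3006

Direction: forward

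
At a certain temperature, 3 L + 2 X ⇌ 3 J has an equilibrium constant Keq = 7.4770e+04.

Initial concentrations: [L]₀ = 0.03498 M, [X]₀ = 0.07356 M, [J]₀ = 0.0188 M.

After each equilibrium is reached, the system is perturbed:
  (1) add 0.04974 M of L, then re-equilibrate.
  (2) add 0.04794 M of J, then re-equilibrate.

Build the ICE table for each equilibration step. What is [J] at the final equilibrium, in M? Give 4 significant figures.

[J]_eq = 0.1241 M

Q₀ = 28.69 vs Keq = 7.4770e+04 ⇒ Q<K, forward
Step 1:
                   L          X          J
  Initial    0.03498    0.07356     0.0188
  Change    -0.02742   -0.01828    0.02742
  Equil      0.00756    0.05528    0.04622
  solve Keq expr → x = 0.00914; check Q = 7.4770e+04
Then add 0.04974 M of L.
Step 2:
                   L          X          J
  Initial     0.0573    0.05528    0.04622
  Change    -0.03707   -0.02472    0.03707
  Equil      0.02023    0.03056    0.08329
  solve Keq expr → x = 0.01236; check Q = 7.4770e+04
Then add 0.04794 M of J.
Step 3:
                   L          X          J
  Initial    0.02023    0.03056     0.1312
  Change    0.007137   0.004758  -0.007137
  Equil      0.02736    0.03532     0.1241
  solve Keq expr → x = -0.002379; check Q = 7.4770e+04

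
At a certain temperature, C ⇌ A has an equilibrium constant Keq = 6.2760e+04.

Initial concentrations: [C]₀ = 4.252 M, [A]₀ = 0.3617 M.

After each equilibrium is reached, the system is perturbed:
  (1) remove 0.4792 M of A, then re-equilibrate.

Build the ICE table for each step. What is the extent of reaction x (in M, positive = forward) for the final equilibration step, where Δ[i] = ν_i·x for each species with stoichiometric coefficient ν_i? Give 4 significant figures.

Q₀ = 0.08507 vs Keq = 6.2760e+04 ⇒ Q<K, forward
Step 1:
                  C         A
  init        4.252    0.3617
  Δ          -4.252     4.252
  eq      7.3512e-05     4.614
  solve Keq expr → x = 4.252; check Q = 6.2760e+04
Then remove 0.4792 M of A.
Step 2:
                  C         A
  init    7.3512e-05     4.134
  Δ       -7.6353e-06 7.6353e-06
  eq      6.5877e-05     4.134
  solve Keq expr → x = 7.6353e-06; check Q = 6.2760e+04

x = 7.6353e-06 M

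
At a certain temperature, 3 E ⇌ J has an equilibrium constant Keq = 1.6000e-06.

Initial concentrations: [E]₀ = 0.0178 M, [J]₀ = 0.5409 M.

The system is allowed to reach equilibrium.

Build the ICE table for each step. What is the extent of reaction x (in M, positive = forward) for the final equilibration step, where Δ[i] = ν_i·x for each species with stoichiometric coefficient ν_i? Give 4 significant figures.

Q₀ = 9.5908e+04 vs Keq = 1.6000e-06 ⇒ Q>K, reverse
Step 1:
                  E         J
  I          0.0178    0.5409
  C           1.623   -0.5409
  E            1.64 7.0637e-06
  solve Keq expr → x = -0.5409; check Q = 1.6000e-06

x = -0.5409 M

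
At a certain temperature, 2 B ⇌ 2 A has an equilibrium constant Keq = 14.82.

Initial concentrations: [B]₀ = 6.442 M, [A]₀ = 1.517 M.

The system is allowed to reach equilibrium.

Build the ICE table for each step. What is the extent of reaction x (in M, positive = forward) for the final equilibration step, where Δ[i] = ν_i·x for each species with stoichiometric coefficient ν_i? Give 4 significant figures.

Q₀ = 0.05545 vs Keq = 14.82 ⇒ Q<K, forward
Step 1:
                  B         A
  I           6.442     1.517
  C          -4.801     4.801
  E           1.641     6.318
  solve Keq expr → x = 2.4; check Q = 14.82

x = 2.4 M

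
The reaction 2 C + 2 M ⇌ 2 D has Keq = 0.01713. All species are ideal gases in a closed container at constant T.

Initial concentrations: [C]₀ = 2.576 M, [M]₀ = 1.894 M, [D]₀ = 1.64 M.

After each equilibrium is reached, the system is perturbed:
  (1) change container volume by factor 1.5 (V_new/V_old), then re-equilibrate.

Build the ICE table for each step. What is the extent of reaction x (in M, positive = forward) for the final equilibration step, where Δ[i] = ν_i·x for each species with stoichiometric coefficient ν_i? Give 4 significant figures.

Q₀ = 0.113 vs Keq = 0.01713 ⇒ Q>K, reverse
Step 1:
                    C           M           D
  I             2.576       1.894        1.64
  C            0.6019      0.6019     -0.6019
  E             3.178       2.496       1.038
  solve Keq expr → x = -0.3009; check Q = 0.01713
Then change container volume by factor 1.5 (V_new/V_old).
Step 2:
                    C           M           D
  I             2.119       1.664      0.6921
  C            0.1523      0.1523     -0.1523
  E             2.271       1.816      0.5398
  solve Keq expr → x = -0.07614; check Q = 0.01713

x = -0.07614 M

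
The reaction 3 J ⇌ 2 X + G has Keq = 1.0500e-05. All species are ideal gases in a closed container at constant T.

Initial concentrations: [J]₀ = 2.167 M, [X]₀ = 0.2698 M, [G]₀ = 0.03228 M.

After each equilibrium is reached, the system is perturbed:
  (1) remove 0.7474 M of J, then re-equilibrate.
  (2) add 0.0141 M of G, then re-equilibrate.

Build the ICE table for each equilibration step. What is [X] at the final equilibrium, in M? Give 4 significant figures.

[X]_eq = 0.1795 M

Q₀ = 2.3091e-04 vs Keq = 1.0500e-05 ⇒ Q>K, reverse
Step 1:
                  J         X         G
  init        2.167    0.2698   0.03228
  Δ         0.08869  -0.05913  -0.02956
  eq          2.256    0.2107  0.002715
  solve Keq expr → x = -0.02956; check Q = 1.0500e-05
Then remove 0.7474 M of J.
Step 2:
                  J         X         G
  init        1.508    0.2107  0.002715
  Δ        0.005594 -0.003729 -0.001865
  eq          1.514    0.2069 8.5070e-04
  solve Keq expr → x = -0.001865; check Q = 1.0500e-05
Then add 0.0141 M of G.
Step 3:
                  J         X         G
  init        1.514    0.2069   0.01495
  Δ         0.04118  -0.02745  -0.01373
  eq          1.555    0.1795  0.001226
  solve Keq expr → x = -0.01373; check Q = 1.0500e-05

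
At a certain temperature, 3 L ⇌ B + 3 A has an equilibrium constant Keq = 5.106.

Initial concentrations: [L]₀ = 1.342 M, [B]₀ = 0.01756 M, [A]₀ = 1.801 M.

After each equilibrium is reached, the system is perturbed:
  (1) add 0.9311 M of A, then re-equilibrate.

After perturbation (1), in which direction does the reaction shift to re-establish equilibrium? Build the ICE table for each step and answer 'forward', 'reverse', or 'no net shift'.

Direction: reverse

Q₀ = 0.04244 vs Keq = 5.106 ⇒ Q<K, forward
Step 1:
                  L         B         A
  Initial     1.342   0.01756     1.801
  Change    -0.5457    0.1819    0.5457
  Equil      0.7963    0.1995     2.347
  solve Keq expr → x = 0.1819; check Q = 5.106
Then add 0.9311 M of A.
Step 2:
                  L         B         A
  Initial    0.7963    0.1995     3.278
  Change     0.1587  -0.05291   -0.1587
  Equil       0.955    0.1466     3.119
  solve Keq expr → x = -0.05291; check Q = 5.106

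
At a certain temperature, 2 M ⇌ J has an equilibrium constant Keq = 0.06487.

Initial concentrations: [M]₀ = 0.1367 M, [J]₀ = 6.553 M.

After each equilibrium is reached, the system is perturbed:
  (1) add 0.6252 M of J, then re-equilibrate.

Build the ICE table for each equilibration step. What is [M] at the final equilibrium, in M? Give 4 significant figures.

[M]_eq = 7.396 M

Q₀ = 350.7 vs Keq = 0.06487 ⇒ Q>K, reverse
Step 1:
                  M         J
  I          0.1367     6.553
  C           6.823    -3.411
  E           6.959     3.142
  solve Keq expr → x = -3.411; check Q = 0.06487
Then add 0.6252 M of J.
Step 2:
                  M         J
  I           6.959     3.767
  C          0.4368   -0.2184
  E           7.396     3.549
  solve Keq expr → x = -0.2184; check Q = 0.06487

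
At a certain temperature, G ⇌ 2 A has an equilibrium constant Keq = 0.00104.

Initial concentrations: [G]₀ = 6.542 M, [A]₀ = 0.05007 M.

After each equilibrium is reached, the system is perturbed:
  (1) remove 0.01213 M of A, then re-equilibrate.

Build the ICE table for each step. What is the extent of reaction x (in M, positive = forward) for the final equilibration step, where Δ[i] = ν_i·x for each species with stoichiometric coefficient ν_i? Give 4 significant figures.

Q₀ = 3.8322e-04 vs Keq = 0.00104 ⇒ Q<K, forward
Step 1:
                    G           A
  init          6.542     0.05007
  Δ          -0.01616     0.03231
  eq            6.526     0.08238
  solve Keq expr → x = 0.01616; check Q = 0.00104
Then remove 0.01213 M of A.
Step 2:
                    G           A
  init          6.526     0.07025
  Δ         -0.006046     0.01209
  eq             6.52     0.08234
  solve Keq expr → x = 0.006046; check Q = 0.00104

x = 0.006046 M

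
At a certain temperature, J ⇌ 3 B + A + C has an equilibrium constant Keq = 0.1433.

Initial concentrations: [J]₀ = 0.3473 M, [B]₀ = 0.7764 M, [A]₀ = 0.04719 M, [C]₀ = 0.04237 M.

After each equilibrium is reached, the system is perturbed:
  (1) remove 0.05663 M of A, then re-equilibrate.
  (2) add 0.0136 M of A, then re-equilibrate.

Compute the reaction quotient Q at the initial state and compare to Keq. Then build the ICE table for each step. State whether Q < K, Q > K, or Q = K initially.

Q₀ = 0.002694; Q < K (proceeds forward)

Q₀ = 0.002694 vs Keq = 0.1433 ⇒ Q<K, forward
Step 1:
                   J          B          A          C
  init        0.3473     0.7764    0.04719    0.04237
  Δ          -0.1119     0.3356     0.1119     0.1119
  eq          0.2354      1.112     0.1591     0.1542
  solve Keq expr → x = 0.1119; check Q = 0.1433
Then remove 0.05663 M of A.
Step 2:
                   J          B          A          C
  init        0.2354      1.112     0.1024     0.1542
  Δ         -0.01597     0.0479    0.01597    0.01597
  eq          0.2195       1.16     0.1184     0.1702
  solve Keq expr → x = 0.01597; check Q = 0.1433
Then add 0.0136 M of A.
Step 3:
                   J          B          A          C
  init        0.2195       1.16      0.132     0.1702
  Δ         0.004188   -0.01256  -0.004188  -0.004188
  eq          0.2236      1.147     0.1278      0.166
  solve Keq expr → x = -0.004188; check Q = 0.1433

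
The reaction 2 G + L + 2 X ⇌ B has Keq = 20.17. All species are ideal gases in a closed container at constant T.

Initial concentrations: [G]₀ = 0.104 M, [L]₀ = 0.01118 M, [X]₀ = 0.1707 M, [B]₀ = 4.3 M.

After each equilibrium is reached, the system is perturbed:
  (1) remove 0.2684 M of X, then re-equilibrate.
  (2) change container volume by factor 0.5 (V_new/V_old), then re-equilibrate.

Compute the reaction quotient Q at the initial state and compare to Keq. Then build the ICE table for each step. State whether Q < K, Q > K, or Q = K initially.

Q₀ = 1.2204e+06 vs Keq = 20.17 ⇒ Q>K, reverse
Step 1:
                    G           L           X           B
  I             0.104     0.01118      0.1707         4.3
  C            0.7162      0.3581      0.7162     -0.3581
  E            0.8202      0.3693      0.8869       3.942
  solve Keq expr → x = -0.3581; check Q = 20.17
Then remove 0.2684 M of X.
Step 2:
                    G           L           X           B
  I            0.8202      0.3693      0.6185       3.942
  C            0.1082     0.05411      0.1082    -0.05411
  E            0.9284      0.4234      0.7267       3.888
  solve Keq expr → x = -0.05411; check Q = 20.17
Then change container volume by factor 0.5 (V_new/V_old).
Step 3:
                    G           L           X           B
  I             1.857      0.8468       1.453       7.776
  C            -0.688      -0.344      -0.688       0.344
  E             1.169      0.5028      0.7655        8.12
  solve Keq expr → x = 0.344; check Q = 20.17

Q₀ = 1.2204e+06; Q > K (proceeds reverse)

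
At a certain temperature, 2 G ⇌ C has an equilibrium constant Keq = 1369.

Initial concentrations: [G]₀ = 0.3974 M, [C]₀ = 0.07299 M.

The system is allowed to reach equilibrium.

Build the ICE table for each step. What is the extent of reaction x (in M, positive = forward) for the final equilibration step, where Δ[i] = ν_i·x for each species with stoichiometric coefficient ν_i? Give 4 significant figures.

Q₀ = 0.4622 vs Keq = 1369 ⇒ Q<K, forward
Step 1:
                    G           C
  init         0.3974     0.07299
  Δ           -0.3835      0.1917
  eq          0.01391      0.2647
  solve Keq expr → x = 0.1917; check Q = 1369

x = 0.1917 M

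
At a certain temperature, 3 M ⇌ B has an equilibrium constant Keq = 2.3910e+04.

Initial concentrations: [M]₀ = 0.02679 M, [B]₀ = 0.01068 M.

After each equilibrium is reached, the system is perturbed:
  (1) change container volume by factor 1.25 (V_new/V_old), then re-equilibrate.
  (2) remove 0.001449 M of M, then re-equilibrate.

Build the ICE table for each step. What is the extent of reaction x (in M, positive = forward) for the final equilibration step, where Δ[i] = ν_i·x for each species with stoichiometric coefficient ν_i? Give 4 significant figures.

x = -4.5111e-04 M

Q₀ = 555.5 vs Keq = 2.3910e+04 ⇒ Q<K, forward
Step 1:
                   M          B
  I          0.02679    0.01068
  C         -0.01793   0.005975
  E         0.008865    0.01666
  solve Keq expr → x = 0.005975; check Q = 2.3910e+04
Then change container volume by factor 1.25 (V_new/V_old).
Step 2:
                   M          B
  I         0.007092    0.01332
  C         0.001064 -3.5461e-04
  E         0.008155    0.01297
  solve Keq expr → x = -3.5461e-04; check Q = 2.3910e+04
Then remove 0.001449 M of M.
Step 3:
                   M          B
  I         0.006706    0.01297
  C         0.001353 -4.5111e-04
  E          0.00806    0.01252
  solve Keq expr → x = -4.5111e-04; check Q = 2.3910e+04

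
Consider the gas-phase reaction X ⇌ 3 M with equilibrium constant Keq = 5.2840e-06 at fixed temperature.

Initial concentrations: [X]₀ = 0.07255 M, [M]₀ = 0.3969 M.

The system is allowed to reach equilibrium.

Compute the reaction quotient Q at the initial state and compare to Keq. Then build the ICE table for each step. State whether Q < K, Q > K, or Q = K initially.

Q₀ = 0.8618 vs Keq = 5.2840e-06 ⇒ Q>K, reverse
Step 1:
                  X         M
  I         0.07255    0.3969
  C          0.1289   -0.3867
  E          0.2014   0.01021
  solve Keq expr → x = -0.1289; check Q = 5.2840e-06

Q₀ = 0.8618; Q > K (proceeds reverse)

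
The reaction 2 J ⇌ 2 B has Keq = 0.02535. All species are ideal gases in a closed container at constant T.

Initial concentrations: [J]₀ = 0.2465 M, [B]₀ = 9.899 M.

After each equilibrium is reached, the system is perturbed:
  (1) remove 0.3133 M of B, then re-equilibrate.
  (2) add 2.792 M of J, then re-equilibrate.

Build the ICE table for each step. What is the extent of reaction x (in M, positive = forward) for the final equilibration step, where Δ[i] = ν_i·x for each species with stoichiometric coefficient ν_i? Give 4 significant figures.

Q₀ = 1613 vs Keq = 0.02535 ⇒ Q>K, reverse
Step 1:
                   J          B
  init        0.2465      9.899
  Δ            8.506     -8.506
  eq           8.752      1.393
  solve Keq expr → x = -4.253; check Q = 0.02535
Then remove 0.3133 M of B.
Step 2:
                   J          B
  init         8.752       1.08
  Δ          -0.2703     0.2703
  eq           8.482       1.35
  solve Keq expr → x = 0.1351; check Q = 0.02535
Then add 2.792 M of J.
Step 3:
                   J          B
  init         11.27       1.35
  Δ          -0.3835     0.3835
  eq           10.89      1.734
  solve Keq expr → x = 0.1917; check Q = 0.02535

x = 0.1917 M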